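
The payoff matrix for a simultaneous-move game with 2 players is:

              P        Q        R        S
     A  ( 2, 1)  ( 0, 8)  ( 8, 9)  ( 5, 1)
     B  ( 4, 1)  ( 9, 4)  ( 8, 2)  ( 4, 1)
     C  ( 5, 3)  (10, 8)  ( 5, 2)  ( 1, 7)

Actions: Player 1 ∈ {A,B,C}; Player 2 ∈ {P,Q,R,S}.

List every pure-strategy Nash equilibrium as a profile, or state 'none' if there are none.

PSNE = {(A,R), (C,Q)}

(A,P): not NE [P1→C gives 5>2; P2→R gives 9>1]
(A,Q): not NE [P1→C gives 10>0; P2→R gives 9>8]
(A,R): NE
(A,S): not NE [P2→R gives 9>1]
(B,P): not NE [P1→C gives 5>4; P2→Q gives 4>1]
(B,Q): not NE [P1→C gives 10>9]
(B,R): not NE [P2→Q gives 4>2]
(B,S): not NE [P1→A gives 5>4; P2→Q gives 4>1]
(C,P): not NE [P2→Q gives 8>3]
(C,Q): NE
(C,R): not NE [P1→B gives 8>5; P2→Q gives 8>2]
(C,S): not NE [P1→A gives 5>1; P2→Q gives 8>7]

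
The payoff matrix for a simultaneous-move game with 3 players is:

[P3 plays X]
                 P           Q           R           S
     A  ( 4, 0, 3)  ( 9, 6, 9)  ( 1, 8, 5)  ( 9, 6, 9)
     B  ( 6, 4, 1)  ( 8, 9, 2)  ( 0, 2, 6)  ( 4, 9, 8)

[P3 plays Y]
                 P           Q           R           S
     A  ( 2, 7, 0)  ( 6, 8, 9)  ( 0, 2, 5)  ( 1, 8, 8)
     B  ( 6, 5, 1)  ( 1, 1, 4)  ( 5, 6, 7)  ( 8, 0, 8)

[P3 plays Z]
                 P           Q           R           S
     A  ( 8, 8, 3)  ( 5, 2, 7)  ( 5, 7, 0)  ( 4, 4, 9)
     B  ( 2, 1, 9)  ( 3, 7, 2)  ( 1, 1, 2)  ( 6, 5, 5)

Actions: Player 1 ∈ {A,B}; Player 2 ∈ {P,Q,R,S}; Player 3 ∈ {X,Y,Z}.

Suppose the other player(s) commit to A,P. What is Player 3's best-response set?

argmax u_3 = {X,Z}

u_3(X vs A,P) = 3
u_3(Y vs A,P) = 0
u_3(Z vs A,P) = 3
max payoff 3 at {X,Z}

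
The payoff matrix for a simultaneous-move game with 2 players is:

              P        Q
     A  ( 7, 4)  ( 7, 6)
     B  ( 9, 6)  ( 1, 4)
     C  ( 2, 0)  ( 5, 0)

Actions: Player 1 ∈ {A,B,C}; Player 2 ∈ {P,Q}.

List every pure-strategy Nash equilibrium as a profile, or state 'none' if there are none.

(A,P): not NE [P1→B gives 9>7; P2→Q gives 6>4]
(A,Q): NE
(B,P): NE
(B,Q): not NE [P1→A gives 7>1; P2→P gives 6>4]
(C,P): not NE [P1→B gives 9>2]
(C,Q): not NE [P1→A gives 7>5]

Nash profiles: (A,Q), (B,P)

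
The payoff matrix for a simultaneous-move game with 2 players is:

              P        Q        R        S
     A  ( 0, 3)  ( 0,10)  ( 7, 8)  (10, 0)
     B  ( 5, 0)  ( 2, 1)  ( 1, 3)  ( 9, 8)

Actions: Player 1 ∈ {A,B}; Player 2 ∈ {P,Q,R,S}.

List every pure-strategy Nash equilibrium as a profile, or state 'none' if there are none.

(A,P): not NE [P1→B gives 5>0; P2→Q gives 10>3]
(A,Q): not NE [P1→B gives 2>0]
(A,R): not NE [P2→Q gives 10>8]
(A,S): not NE [P2→Q gives 10>0]
(B,P): not NE [P2→S gives 8>0]
(B,Q): not NE [P2→S gives 8>1]
(B,R): not NE [P1→A gives 7>1; P2→S gives 8>3]
(B,S): not NE [P1→A gives 10>9]

No pure NE.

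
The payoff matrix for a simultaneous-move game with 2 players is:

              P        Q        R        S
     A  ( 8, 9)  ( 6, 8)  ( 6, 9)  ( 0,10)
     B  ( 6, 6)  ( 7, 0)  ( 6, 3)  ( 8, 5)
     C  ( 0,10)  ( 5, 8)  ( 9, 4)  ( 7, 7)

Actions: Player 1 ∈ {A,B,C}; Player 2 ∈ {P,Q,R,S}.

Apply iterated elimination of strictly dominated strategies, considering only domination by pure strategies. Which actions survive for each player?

Survivors P1:{A,B} P2:{P,S}

P2 drop Q (P beats it: A:9>8 B:6>0 C:10>8)
P2 drop R (S beats it: A:10>9 B:5>3 C:7>4)
P1 drop C (B beats it: P:6>0 S:8>7)
P1→{A,B} P2→{P,S}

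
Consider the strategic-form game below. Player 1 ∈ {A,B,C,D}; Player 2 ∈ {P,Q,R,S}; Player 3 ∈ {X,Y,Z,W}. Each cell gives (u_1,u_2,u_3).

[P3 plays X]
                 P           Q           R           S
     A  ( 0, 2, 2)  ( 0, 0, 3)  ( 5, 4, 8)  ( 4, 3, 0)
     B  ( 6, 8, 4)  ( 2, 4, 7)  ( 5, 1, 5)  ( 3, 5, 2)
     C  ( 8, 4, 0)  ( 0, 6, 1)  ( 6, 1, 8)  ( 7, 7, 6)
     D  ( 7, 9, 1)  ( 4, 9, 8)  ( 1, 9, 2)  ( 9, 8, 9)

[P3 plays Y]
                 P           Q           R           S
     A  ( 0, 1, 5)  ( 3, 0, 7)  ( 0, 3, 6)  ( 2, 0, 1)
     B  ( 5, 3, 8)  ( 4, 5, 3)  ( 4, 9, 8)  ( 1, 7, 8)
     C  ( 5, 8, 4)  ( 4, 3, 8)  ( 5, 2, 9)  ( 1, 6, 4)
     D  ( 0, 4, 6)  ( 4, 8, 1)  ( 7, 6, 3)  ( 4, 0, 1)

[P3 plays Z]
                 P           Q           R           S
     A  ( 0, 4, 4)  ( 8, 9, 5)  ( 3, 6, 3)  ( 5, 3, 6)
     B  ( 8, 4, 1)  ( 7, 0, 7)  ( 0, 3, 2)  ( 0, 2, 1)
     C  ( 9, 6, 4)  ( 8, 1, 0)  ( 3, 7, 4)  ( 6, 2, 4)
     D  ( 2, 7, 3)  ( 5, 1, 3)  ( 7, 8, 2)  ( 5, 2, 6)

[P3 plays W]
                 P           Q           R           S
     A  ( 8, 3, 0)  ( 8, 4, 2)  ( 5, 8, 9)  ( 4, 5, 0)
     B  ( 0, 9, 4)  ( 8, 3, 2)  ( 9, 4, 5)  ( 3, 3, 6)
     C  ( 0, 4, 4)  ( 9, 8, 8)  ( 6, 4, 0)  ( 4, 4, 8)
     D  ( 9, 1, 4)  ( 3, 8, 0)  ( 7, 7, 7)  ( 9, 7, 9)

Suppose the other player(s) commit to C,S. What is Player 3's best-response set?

argmax u_3 = {W}

u_3(X vs C,S) = 6
u_3(Y vs C,S) = 4
u_3(Z vs C,S) = 4
u_3(W vs C,S) = 8
max payoff 8 at {W}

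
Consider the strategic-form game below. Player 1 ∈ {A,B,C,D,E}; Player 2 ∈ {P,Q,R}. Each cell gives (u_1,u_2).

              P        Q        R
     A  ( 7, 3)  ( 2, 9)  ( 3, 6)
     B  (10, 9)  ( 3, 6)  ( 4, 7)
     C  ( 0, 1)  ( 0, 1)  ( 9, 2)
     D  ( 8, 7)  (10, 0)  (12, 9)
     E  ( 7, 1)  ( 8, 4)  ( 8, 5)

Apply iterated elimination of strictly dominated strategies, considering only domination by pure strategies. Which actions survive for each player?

Remaining: P1:{B,D} P2:{P,R}

P1 drop A (B beats it: P:10>7 Q:3>2 R:4>3)
P1 drop C (D beats it: P:8>0 Q:10>0 R:12>9)
P1 drop E (D beats it: P:8>7 Q:10>8 R:12>8)
P2 drop Q (P beats it: B:9>6 D:7>0)
P1→{B,D} P2→{P,R}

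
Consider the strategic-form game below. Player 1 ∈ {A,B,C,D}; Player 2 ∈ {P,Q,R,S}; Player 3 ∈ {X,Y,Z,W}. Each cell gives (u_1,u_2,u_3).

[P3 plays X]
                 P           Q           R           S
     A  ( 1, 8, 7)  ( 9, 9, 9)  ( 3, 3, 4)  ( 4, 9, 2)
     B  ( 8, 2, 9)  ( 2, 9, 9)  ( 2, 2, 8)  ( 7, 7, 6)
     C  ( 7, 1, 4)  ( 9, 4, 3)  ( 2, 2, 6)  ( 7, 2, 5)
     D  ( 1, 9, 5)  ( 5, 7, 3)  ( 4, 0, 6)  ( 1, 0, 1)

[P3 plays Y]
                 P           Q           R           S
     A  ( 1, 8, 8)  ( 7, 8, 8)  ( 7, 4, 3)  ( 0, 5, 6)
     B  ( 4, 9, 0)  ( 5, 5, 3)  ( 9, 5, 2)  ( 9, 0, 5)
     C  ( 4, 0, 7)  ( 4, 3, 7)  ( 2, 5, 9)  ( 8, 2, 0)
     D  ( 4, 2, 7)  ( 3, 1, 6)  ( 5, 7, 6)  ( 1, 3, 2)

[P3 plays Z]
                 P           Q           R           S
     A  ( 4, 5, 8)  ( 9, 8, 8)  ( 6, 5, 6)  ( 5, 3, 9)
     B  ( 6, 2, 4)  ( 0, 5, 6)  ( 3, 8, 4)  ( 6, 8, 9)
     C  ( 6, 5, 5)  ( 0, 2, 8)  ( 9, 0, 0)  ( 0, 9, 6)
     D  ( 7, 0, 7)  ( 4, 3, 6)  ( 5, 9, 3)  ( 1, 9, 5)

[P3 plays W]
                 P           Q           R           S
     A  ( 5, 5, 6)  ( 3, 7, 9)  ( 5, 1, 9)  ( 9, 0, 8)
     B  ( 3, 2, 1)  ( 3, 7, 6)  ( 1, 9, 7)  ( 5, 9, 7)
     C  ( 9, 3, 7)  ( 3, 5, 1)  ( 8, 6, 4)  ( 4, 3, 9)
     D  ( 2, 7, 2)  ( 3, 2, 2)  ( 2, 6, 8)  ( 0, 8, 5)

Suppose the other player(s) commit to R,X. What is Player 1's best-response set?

u_1(A vs R,X) = 3
u_1(B vs R,X) = 2
u_1(C vs R,X) = 2
u_1(D vs R,X) = 4
max payoff 4 at {D}

BR_1 = {D}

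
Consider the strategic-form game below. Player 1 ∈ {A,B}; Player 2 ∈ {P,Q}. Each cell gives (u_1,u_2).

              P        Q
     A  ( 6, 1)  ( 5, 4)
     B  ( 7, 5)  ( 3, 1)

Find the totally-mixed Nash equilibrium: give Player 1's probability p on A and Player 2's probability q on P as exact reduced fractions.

P1 indiff ⇒ q·6+(1-q)·5 = q·7+(1-q)·3 ⇒ q(-1) = (1-q)(-2) ⇒ q = 2/3
P2 indiff ⇒ p·1+(1-p)·5 = p·4+(1-p)·1 ⇒ p(-3) = (1-p)(-4) ⇒ p = 4/7

P1 mixes 4/7 on A; P2 mixes 2/3 on P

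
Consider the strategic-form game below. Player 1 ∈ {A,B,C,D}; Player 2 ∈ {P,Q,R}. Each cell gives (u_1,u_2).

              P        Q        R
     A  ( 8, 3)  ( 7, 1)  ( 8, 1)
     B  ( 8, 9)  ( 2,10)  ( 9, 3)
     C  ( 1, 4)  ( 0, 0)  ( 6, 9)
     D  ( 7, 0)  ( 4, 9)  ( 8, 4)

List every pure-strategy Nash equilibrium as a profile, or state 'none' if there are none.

(A,P): NE
(A,Q): not NE [P2→P gives 3>1]
(A,R): not NE [P1→B gives 9>8; P2→P gives 3>1]
(B,P): not NE [P2→Q gives 10>9]
(B,Q): not NE [P1→A gives 7>2]
(B,R): not NE [P2→Q gives 10>3]
(C,P): not NE [P1→B gives 8>1; P2→R gives 9>4]
(C,Q): not NE [P1→A gives 7>0; P2→R gives 9>0]
(C,R): not NE [P1→B gives 9>6]
(D,P): not NE [P1→B gives 8>7; P2→Q gives 9>0]
(D,Q): not NE [P1→A gives 7>4]
(D,R): not NE [P1→B gives 9>8; P2→Q gives 9>4]

PSNE = {(A,P)}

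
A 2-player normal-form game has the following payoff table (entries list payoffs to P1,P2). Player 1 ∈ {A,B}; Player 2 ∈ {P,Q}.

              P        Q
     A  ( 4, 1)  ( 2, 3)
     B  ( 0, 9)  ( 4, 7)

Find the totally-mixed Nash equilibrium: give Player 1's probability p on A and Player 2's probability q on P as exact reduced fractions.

P1 indiff ⇒ q·4+(1-q)·2 = q·0+(1-q)·4 ⇒ q(4) = (1-q)(2) ⇒ q = 1/3
P2 indiff ⇒ p·1+(1-p)·9 = p·3+(1-p)·7 ⇒ p(-2) = (1-p)(-2) ⇒ p = 1/2

(p,q) = (1/2, 1/3)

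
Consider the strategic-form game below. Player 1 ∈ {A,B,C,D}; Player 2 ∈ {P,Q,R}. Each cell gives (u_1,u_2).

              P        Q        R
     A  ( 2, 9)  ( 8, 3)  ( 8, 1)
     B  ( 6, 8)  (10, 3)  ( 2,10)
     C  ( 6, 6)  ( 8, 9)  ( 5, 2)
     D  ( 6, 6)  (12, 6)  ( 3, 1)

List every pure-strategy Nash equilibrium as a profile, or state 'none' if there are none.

Nash profiles: (D,P), (D,Q)

(A,P): not NE [P1→D gives 6>2]
(A,Q): not NE [P1→D gives 12>8; P2→P gives 9>3]
(A,R): not NE [P2→P gives 9>1]
(B,P): not NE [P2→R gives 10>8]
(B,Q): not NE [P1→D gives 12>10; P2→R gives 10>3]
(B,R): not NE [P1→A gives 8>2]
(C,P): not NE [P2→Q gives 9>6]
(C,Q): not NE [P1→D gives 12>8]
(C,R): not NE [P1→A gives 8>5; P2→Q gives 9>2]
(D,P): NE
(D,Q): NE
(D,R): not NE [P1→A gives 8>3; P2→Q gives 6>1]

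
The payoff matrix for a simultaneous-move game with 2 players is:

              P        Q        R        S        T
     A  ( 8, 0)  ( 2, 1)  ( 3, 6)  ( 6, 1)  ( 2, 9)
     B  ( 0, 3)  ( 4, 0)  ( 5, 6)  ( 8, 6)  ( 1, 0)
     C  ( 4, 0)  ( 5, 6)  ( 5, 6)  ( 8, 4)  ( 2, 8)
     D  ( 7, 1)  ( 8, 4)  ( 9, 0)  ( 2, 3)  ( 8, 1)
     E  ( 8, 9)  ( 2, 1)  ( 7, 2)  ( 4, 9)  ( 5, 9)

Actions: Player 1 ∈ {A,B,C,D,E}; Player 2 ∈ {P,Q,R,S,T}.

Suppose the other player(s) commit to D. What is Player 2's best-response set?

u_2(P vs D) = 1
u_2(Q vs D) = 4
u_2(R vs D) = 0
u_2(S vs D) = 3
u_2(T vs D) = 1
max payoff 4 at {Q}

P2 best: {Q}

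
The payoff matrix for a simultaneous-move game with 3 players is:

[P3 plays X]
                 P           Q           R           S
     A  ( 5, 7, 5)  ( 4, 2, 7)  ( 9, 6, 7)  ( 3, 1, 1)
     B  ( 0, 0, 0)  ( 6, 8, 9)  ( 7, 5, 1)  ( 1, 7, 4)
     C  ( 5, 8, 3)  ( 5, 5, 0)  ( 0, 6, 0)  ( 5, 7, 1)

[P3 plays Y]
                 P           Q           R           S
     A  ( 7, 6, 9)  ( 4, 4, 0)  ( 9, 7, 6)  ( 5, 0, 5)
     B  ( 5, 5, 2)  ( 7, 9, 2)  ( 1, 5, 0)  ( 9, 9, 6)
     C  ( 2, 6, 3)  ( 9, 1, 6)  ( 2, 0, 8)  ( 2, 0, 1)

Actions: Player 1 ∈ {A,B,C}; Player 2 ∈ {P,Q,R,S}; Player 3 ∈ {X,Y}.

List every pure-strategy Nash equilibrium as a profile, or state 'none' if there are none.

NE set: (B,Q,X), (B,S,Y), (C,P,X)

(A,P,X): not NE [P3→Y gives 9>5]
(A,P,Y): not NE [P2→R gives 7>6]
(A,Q,X): not NE [P1→B gives 6>4; P2→P gives 7>2]
(A,Q,Y): not NE [P1→C gives 9>4; P2→R gives 7>4; P3→X gives 7>0]
(A,R,X): not NE [P2→P gives 7>6]
(A,R,Y): not NE [P3→X gives 7>6]
(A,S,X): not NE [P1→C gives 5>3; P2→P gives 7>1; P3→Y gives 5>1]
(A,S,Y): not NE [P1→B gives 9>5; P2→R gives 7>0]
(B,P,X): not NE [P1→C gives 5>0; P2→Q gives 8>0; P3→Y gives 2>0]
(B,P,Y): not NE [P1→A gives 7>5; P2→S gives 9>5]
(B,Q,X): NE
(B,Q,Y): not NE [P1→C gives 9>7; P3→X gives 9>2]
(B,R,X): not NE [P1→A gives 9>7; P2→Q gives 8>5]
(B,R,Y): not NE [P1→A gives 9>1; P2→S gives 9>5; P3→X gives 1>0]
(B,S,X): not NE [P1→C gives 5>1; P2→Q gives 8>7; P3→Y gives 6>4]
(B,S,Y): NE
(C,P,X): NE
(C,P,Y): not NE [P1→A gives 7>2]
(C,Q,X): not NE [P1→B gives 6>5; P2→P gives 8>5; P3→Y gives 6>0]
(C,Q,Y): not NE [P2→P gives 6>1]
(C,R,X): not NE [P1→A gives 9>0; P2→P gives 8>6; P3→Y gives 8>0]
(C,R,Y): not NE [P1→A gives 9>2; P2→P gives 6>0]
(C,S,X): not NE [P2→P gives 8>7]
(C,S,Y): not NE [P1→B gives 9>2; P2→P gives 6>0]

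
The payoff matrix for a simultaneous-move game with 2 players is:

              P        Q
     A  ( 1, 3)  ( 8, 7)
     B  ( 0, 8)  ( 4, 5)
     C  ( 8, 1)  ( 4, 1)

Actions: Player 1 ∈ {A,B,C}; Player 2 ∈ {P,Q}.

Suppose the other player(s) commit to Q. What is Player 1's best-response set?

u_1(A vs Q) = 8
u_1(B vs Q) = 4
u_1(C vs Q) = 4
max payoff 8 at {A}

argmax u_1 = {A}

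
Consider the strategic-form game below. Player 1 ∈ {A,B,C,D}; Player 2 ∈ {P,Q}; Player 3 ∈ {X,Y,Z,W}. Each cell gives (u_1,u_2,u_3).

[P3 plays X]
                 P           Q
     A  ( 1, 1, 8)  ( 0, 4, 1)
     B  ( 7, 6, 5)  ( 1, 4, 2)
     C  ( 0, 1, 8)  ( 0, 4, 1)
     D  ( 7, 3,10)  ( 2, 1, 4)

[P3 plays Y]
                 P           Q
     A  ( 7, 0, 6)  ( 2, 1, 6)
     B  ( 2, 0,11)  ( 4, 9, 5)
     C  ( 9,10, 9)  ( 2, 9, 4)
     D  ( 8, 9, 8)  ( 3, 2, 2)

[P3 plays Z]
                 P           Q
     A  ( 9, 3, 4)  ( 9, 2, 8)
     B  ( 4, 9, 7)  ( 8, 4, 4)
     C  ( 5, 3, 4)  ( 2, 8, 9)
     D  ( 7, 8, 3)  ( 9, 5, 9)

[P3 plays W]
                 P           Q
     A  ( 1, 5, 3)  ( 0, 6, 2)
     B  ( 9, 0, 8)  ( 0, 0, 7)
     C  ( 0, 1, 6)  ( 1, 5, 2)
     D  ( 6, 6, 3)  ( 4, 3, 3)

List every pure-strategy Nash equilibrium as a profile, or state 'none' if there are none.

(A,P,X): not NE [P1→D gives 7>1; P2→Q gives 4>1]
(A,P,Y): not NE [P1→C gives 9>7; P2→Q gives 1>0; P3→X gives 8>6]
(A,P,Z): not NE [P3→X gives 8>4]
(A,P,W): not NE [P1→B gives 9>1; P2→Q gives 6>5; P3→X gives 8>3]
(A,Q,X): not NE [P1→D gives 2>0; P3→Z gives 8>1]
(A,Q,Y): not NE [P1→B gives 4>2; P3→Z gives 8>6]
(A,Q,Z): not NE [P2→P gives 3>2]
(A,Q,W): not NE [P1→D gives 4>0; P3→Z gives 8>2]
(B,P,X): not NE [P3→Y gives 11>5]
(B,P,Y): not NE [P1→C gives 9>2; P2→Q gives 9>0]
(B,P,Z): not NE [P1→A gives 9>4; P3→Y gives 11>7]
(B,P,W): not NE [P3→Y gives 11>8]
(B,Q,X): not NE [P1→D gives 2>1; P2→P gives 6>4; P3→W gives 7>2]
(B,Q,Y): not NE [P3→W gives 7>5]
(B,Q,Z): not NE [P1→D gives 9>8; P2→P gives 9>4; P3→W gives 7>4]
(B,Q,W): not NE [P1→D gives 4>0]
(C,P,X): not NE [P1→D gives 7>0; P2→Q gives 4>1; P3→Y gives 9>8]
(C,P,Y): NE
(C,P,Z): not NE [P1→A gives 9>5; P2→Q gives 8>3; P3→Y gives 9>4]
(C,P,W): not NE [P1→B gives 9>0; P2→Q gives 5>1; P3→Y gives 9>6]
(C,Q,X): not NE [P1→D gives 2>0; P3→Z gives 9>1]
(C,Q,Y): not NE [P1→B gives 4>2; P2→P gives 10>9; P3→Z gives 9>4]
(C,Q,Z): not NE [P1→D gives 9>2]
(C,Q,W): not NE [P1→D gives 4>1; P3→Z gives 9>2]
(D,P,X): NE
(D,P,Y): not NE [P1→C gives 9>8; P3→X gives 10>8]
(D,P,Z): not NE [P1→A gives 9>7; P3→X gives 10>3]
(D,P,W): not NE [P1→B gives 9>6; P3→X gives 10>3]
(D,Q,X): not NE [P2→P gives 3>1; P3→Z gives 9>4]
(D,Q,Y): not NE [P1→B gives 4>3; P2→P gives 9>2; P3→Z gives 9>2]
(D,Q,Z): not NE [P2→P gives 8>5]
(D,Q,W): not NE [P2→P gives 6>3; P3→Z gives 9>3]

PSNE = {(C,P,Y), (D,P,X)}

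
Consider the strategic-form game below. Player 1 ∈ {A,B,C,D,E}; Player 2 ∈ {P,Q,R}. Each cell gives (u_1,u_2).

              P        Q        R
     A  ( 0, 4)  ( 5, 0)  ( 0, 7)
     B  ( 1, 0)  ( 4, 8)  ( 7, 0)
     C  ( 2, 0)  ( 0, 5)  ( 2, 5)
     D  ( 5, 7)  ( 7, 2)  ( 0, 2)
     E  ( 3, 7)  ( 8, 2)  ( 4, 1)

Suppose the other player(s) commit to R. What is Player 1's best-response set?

P1 best: {B}

u_1(A vs R) = 0
u_1(B vs R) = 7
u_1(C vs R) = 2
u_1(D vs R) = 0
u_1(E vs R) = 4
max payoff 7 at {B}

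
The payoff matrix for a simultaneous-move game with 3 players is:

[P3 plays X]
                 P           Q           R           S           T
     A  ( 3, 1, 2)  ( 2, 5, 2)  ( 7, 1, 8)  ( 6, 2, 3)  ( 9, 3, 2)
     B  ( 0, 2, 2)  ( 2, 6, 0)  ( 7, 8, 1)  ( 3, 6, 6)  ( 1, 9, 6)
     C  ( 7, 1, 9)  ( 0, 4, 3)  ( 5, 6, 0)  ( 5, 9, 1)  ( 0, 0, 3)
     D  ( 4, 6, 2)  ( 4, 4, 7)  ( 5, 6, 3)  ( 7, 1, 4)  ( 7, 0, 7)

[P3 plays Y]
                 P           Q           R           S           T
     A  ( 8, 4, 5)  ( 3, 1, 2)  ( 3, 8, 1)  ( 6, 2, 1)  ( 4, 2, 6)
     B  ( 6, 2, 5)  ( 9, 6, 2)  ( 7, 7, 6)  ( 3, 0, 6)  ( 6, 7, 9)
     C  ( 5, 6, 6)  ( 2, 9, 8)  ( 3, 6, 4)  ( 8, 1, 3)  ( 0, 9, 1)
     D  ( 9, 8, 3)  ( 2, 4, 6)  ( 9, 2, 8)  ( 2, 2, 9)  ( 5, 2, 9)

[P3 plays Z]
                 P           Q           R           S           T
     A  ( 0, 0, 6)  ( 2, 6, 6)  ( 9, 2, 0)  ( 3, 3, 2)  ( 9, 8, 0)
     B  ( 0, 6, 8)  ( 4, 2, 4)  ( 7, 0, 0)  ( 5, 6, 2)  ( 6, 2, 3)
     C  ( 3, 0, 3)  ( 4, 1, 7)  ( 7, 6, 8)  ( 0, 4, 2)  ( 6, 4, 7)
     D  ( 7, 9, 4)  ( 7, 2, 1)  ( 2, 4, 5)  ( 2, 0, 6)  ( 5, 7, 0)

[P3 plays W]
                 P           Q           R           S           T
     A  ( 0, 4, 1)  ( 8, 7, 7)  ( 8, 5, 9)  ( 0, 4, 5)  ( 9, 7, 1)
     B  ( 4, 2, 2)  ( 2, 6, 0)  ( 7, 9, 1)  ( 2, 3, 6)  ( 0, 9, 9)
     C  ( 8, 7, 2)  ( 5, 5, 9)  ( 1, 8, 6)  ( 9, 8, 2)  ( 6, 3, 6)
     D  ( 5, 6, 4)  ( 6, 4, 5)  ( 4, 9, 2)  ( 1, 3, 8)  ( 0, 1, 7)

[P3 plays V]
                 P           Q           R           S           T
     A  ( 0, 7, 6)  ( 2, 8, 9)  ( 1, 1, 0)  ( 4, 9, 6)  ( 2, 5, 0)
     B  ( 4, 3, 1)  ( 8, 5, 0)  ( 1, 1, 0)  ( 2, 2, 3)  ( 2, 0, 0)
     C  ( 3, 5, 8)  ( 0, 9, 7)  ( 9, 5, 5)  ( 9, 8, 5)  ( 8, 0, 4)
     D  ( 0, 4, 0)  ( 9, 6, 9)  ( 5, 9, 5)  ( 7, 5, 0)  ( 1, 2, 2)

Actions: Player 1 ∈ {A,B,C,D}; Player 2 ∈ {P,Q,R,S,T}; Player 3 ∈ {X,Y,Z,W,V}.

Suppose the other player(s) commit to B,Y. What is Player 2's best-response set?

u_2(P vs B,Y) = 2
u_2(Q vs B,Y) = 6
u_2(R vs B,Y) = 7
u_2(S vs B,Y) = 0
u_2(T vs B,Y) = 7
max payoff 7 at {R,T}

P2 best: {R,T}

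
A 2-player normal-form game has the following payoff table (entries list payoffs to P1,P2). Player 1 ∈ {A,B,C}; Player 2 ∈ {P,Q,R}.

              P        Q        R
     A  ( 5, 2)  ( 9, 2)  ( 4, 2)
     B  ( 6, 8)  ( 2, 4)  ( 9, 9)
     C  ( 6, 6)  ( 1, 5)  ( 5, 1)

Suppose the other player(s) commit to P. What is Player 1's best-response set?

argmax u_1 = {B,C}

u_1(A vs P) = 5
u_1(B vs P) = 6
u_1(C vs P) = 6
max payoff 6 at {B,C}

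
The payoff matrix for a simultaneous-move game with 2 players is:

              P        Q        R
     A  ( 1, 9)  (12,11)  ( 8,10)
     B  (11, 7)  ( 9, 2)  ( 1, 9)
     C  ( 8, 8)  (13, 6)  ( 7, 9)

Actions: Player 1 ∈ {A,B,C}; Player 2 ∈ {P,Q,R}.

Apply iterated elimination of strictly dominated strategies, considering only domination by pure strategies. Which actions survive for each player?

P2 drop P (R beats it: A:10>9 B:9>7 C:9>8)
P1 drop B (A beats it: Q:12>9 R:8>1)
P1→{A,C} P2→{Q,R}

IESDS → P1:{A,C} P2:{Q,R}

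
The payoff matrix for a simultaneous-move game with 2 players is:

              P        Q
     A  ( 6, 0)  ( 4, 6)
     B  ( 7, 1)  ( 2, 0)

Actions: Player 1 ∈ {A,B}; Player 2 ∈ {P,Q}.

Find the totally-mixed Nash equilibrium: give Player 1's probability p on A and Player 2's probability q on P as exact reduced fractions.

P1 indiff ⇒ q·6+(1-q)·4 = q·7+(1-q)·2 ⇒ q(-1) = (1-q)(-2) ⇒ q = 2/3
P2 indiff ⇒ p·0+(1-p)·1 = p·6+(1-p)·0 ⇒ p(-6) = (1-p)(-1) ⇒ p = 1/7

P1 mixes 1/7 on A; P2 mixes 2/3 on P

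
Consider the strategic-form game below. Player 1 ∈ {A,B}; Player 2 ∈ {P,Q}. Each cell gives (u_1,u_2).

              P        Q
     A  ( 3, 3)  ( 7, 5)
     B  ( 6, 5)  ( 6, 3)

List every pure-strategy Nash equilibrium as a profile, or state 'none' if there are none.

PSNE = {(A,Q), (B,P)}

(A,P): not NE [P1→B gives 6>3; P2→Q gives 5>3]
(A,Q): NE
(B,P): NE
(B,Q): not NE [P1→A gives 7>6; P2→P gives 5>3]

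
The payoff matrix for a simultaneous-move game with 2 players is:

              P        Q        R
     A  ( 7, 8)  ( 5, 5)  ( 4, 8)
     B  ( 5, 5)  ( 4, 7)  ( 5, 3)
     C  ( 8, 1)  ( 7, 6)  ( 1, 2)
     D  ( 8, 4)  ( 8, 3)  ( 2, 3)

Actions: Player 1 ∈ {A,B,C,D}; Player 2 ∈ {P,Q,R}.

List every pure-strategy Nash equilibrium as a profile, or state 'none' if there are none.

(A,P): not NE [P1→D gives 8>7]
(A,Q): not NE [P1→D gives 8>5; P2→R gives 8>5]
(A,R): not NE [P1→B gives 5>4]
(B,P): not NE [P1→D gives 8>5; P2→Q gives 7>5]
(B,Q): not NE [P1→D gives 8>4]
(B,R): not NE [P2→Q gives 7>3]
(C,P): not NE [P2→Q gives 6>1]
(C,Q): not NE [P1→D gives 8>7]
(C,R): not NE [P1→B gives 5>1; P2→Q gives 6>2]
(D,P): NE
(D,Q): not NE [P2→P gives 4>3]
(D,R): not NE [P1→B gives 5>2; P2→P gives 4>3]

PSNE = {(D,P)}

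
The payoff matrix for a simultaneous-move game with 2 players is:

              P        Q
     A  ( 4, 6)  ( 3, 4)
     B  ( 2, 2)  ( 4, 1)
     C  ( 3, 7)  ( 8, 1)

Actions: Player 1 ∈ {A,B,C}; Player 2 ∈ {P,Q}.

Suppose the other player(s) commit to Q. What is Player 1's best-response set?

u_1(A vs Q) = 3
u_1(B vs Q) = 4
u_1(C vs Q) = 8
max payoff 8 at {C}

argmax u_1 = {C}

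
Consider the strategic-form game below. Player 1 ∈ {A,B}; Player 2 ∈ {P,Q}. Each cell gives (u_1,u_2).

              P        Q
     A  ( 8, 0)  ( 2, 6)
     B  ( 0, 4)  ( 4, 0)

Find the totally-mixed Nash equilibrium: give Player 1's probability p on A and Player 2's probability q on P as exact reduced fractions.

P1 mixes 2/5 on A; P2 mixes 1/5 on P

P1 indiff ⇒ q·8+(1-q)·2 = q·0+(1-q)·4 ⇒ q(8) = (1-q)(2) ⇒ q = 1/5
P2 indiff ⇒ p·0+(1-p)·4 = p·6+(1-p)·0 ⇒ p(-6) = (1-p)(-4) ⇒ p = 2/5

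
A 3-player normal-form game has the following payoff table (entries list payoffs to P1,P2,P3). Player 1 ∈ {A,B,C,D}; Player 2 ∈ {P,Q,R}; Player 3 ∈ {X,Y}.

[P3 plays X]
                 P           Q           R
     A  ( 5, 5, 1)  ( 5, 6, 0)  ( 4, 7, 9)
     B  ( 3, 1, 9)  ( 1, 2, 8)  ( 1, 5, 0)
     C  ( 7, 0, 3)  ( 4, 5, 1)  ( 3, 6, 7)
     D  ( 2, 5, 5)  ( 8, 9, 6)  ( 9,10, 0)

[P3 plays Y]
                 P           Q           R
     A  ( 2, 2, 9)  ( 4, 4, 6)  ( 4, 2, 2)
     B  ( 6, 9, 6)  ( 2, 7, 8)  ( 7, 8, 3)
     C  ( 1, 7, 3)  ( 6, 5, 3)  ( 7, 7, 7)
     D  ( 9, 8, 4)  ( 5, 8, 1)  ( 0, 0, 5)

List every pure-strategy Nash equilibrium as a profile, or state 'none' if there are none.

NE set: (C,R,Y)

(A,P,X): not NE [P1→C gives 7>5; P2→R gives 7>5; P3→Y gives 9>1]
(A,P,Y): not NE [P1→D gives 9>2; P2→Q gives 4>2]
(A,Q,X): not NE [P1→D gives 8>5; P2→R gives 7>6; P3→Y gives 6>0]
(A,Q,Y): not NE [P1→C gives 6>4]
(A,R,X): not NE [P1→D gives 9>4]
(A,R,Y): not NE [P1→C gives 7>4; P2→Q gives 4>2; P3→X gives 9>2]
(B,P,X): not NE [P1→C gives 7>3; P2→R gives 5>1]
(B,P,Y): not NE [P1→D gives 9>6; P3→X gives 9>6]
(B,Q,X): not NE [P1→D gives 8>1; P2→R gives 5>2]
(B,Q,Y): not NE [P1→C gives 6>2; P2→P gives 9>7]
(B,R,X): not NE [P1→D gives 9>1; P3→Y gives 3>0]
(B,R,Y): not NE [P2→P gives 9>8]
(C,P,X): not NE [P2→R gives 6>0]
(C,P,Y): not NE [P1→D gives 9>1]
(C,Q,X): not NE [P1→D gives 8>4; P2→R gives 6>5; P3→Y gives 3>1]
(C,Q,Y): not NE [P2→R gives 7>5]
(C,R,X): not NE [P1→D gives 9>3]
(C,R,Y): NE
(D,P,X): not NE [P1→C gives 7>2; P2→R gives 10>5]
(D,P,Y): not NE [P3→X gives 5>4]
(D,Q,X): not NE [P2→R gives 10>9]
(D,Q,Y): not NE [P1→C gives 6>5; P3→X gives 6>1]
(D,R,X): not NE [P3→Y gives 5>0]
(D,R,Y): not NE [P1→C gives 7>0; P2→Q gives 8>0]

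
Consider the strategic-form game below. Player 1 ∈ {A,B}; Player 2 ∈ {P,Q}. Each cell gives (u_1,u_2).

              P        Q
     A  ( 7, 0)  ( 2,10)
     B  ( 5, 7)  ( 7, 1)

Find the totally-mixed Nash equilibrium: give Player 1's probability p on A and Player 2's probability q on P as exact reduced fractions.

P1 mixes 3/8 on A; P2 mixes 5/7 on P

P1 indiff ⇒ q·7+(1-q)·2 = q·5+(1-q)·7 ⇒ q(2) = (1-q)(5) ⇒ q = 5/7
P2 indiff ⇒ p·0+(1-p)·7 = p·10+(1-p)·1 ⇒ p(-10) = (1-p)(-6) ⇒ p = 3/8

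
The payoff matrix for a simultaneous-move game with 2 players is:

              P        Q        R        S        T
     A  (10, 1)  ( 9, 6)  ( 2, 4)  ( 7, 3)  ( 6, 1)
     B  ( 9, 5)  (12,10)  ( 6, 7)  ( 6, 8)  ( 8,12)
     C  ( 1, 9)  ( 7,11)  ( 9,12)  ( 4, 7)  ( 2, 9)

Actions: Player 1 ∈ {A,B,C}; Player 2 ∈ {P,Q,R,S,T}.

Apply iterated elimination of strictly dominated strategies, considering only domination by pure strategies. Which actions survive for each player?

P2 drop P (Q beats it: A:6>1 B:10>5 C:11>9)
P2 drop S (Q beats it: A:6>3 B:10>8 C:11>7)
P1 drop A (B beats it: Q:12>9 R:6>2 T:8>6)
P1→{B,C} P2→{Q,R,T}

Remaining: P1:{B,C} P2:{Q,R,T}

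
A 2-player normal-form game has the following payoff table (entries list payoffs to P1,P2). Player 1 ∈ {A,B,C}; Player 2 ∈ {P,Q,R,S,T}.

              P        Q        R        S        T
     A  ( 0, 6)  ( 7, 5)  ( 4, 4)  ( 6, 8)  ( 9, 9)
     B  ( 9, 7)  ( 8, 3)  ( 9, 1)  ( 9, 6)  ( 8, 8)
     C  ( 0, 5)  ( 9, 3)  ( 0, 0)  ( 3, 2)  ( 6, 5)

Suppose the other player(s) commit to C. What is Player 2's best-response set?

argmax u_2 = {P,T}

u_2(P vs C) = 5
u_2(Q vs C) = 3
u_2(R vs C) = 0
u_2(S vs C) = 2
u_2(T vs C) = 5
max payoff 5 at {P,T}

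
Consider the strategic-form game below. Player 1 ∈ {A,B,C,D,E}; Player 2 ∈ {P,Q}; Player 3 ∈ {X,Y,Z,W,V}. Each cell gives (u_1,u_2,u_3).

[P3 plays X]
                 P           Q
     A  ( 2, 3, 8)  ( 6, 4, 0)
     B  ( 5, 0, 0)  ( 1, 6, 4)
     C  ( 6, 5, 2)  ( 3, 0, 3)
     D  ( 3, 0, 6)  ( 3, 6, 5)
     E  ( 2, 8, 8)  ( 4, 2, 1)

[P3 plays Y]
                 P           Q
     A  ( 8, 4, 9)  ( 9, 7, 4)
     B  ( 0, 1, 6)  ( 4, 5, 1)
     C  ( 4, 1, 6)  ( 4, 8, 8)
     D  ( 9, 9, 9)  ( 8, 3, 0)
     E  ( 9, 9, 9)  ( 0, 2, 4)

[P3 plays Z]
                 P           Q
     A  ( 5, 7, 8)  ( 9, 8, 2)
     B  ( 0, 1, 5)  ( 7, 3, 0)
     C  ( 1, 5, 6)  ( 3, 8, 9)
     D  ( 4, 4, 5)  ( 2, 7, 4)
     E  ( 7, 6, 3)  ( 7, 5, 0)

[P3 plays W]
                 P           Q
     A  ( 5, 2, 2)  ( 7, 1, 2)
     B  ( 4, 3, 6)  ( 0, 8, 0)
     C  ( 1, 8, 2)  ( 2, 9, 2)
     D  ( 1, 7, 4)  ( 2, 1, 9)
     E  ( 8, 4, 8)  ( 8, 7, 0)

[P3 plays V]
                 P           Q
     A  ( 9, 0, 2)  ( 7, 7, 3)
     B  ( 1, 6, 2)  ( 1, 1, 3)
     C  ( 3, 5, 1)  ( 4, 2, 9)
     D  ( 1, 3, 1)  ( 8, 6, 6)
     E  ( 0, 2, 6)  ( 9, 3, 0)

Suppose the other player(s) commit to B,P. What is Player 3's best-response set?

BR_3 = {Y,W}

u_3(X vs B,P) = 0
u_3(Y vs B,P) = 6
u_3(Z vs B,P) = 5
u_3(W vs B,P) = 6
u_3(V vs B,P) = 2
max payoff 6 at {Y,W}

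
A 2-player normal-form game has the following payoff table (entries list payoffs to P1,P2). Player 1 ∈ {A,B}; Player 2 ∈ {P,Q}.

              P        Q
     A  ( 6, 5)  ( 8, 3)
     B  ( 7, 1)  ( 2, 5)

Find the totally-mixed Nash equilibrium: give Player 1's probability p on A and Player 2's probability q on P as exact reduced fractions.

P1 indiff ⇒ q·6+(1-q)·8 = q·7+(1-q)·2 ⇒ q(-1) = (1-q)(-6) ⇒ q = 6/7
P2 indiff ⇒ p·5+(1-p)·1 = p·3+(1-p)·5 ⇒ p(2) = (1-p)(4) ⇒ p = 2/3

(p,q) = (2/3, 6/7)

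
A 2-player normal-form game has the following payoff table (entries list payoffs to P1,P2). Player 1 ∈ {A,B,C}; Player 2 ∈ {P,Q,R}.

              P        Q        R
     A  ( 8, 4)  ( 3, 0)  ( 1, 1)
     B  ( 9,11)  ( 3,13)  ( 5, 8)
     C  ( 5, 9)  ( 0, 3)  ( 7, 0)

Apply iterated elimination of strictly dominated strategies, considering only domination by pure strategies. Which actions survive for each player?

Survivors P1:{A,B} P2:{P,Q}

P2 drop R (P beats it: A:4>1 B:11>8 C:9>0)
P1 drop C (A beats it: P:8>5 Q:3>0)
P1→{A,B} P2→{P,Q}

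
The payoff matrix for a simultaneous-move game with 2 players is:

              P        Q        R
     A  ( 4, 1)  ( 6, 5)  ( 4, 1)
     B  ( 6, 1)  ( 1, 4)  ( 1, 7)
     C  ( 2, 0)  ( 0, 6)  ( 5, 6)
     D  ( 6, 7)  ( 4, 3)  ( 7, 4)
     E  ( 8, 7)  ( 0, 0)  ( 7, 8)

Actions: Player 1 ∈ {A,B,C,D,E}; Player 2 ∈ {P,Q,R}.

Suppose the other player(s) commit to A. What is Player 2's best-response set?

P2 best: {Q}

u_2(P vs A) = 1
u_2(Q vs A) = 5
u_2(R vs A) = 1
max payoff 5 at {Q}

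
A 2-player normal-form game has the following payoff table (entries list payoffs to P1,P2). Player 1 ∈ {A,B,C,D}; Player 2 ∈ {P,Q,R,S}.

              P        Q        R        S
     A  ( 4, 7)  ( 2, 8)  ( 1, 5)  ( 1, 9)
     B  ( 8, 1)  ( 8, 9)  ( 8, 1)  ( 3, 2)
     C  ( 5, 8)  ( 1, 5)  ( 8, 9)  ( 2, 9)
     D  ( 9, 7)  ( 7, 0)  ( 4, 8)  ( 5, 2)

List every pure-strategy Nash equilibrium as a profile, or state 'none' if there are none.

(A,P): not NE [P1→D gives 9>4; P2→S gives 9>7]
(A,Q): not NE [P1→B gives 8>2; P2→S gives 9>8]
(A,R): not NE [P1→C gives 8>1; P2→S gives 9>5]
(A,S): not NE [P1→D gives 5>1]
(B,P): not NE [P1→D gives 9>8; P2→Q gives 9>1]
(B,Q): NE
(B,R): not NE [P2→Q gives 9>1]
(B,S): not NE [P1→D gives 5>3; P2→Q gives 9>2]
(C,P): not NE [P1→D gives 9>5; P2→S gives 9>8]
(C,Q): not NE [P1→B gives 8>1; P2→S gives 9>5]
(C,R): NE
(C,S): not NE [P1→D gives 5>2]
(D,P): not NE [P2→R gives 8>7]
(D,Q): not NE [P1→B gives 8>7; P2→R gives 8>0]
(D,R): not NE [P1→C gives 8>4]
(D,S): not NE [P2→R gives 8>2]

NE set: (B,Q), (C,R)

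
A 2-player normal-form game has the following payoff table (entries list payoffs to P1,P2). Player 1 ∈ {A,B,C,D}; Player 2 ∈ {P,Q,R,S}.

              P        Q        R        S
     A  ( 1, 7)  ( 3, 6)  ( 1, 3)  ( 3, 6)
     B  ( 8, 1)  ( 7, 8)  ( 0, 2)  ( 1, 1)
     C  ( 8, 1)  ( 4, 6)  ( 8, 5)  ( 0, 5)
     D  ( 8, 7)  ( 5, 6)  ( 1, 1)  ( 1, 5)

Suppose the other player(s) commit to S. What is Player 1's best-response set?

P1 best: {A}

u_1(A vs S) = 3
u_1(B vs S) = 1
u_1(C vs S) = 0
u_1(D vs S) = 1
max payoff 3 at {A}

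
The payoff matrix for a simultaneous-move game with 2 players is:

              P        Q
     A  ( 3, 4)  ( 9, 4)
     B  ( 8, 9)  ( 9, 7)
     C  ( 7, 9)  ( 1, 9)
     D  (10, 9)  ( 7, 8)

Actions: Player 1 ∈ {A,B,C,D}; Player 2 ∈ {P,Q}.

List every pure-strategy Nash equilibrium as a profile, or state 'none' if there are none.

NE set: (A,Q), (D,P)

(A,P): not NE [P1→D gives 10>3]
(A,Q): NE
(B,P): not NE [P1→D gives 10>8]
(B,Q): not NE [P2→P gives 9>7]
(C,P): not NE [P1→D gives 10>7]
(C,Q): not NE [P1→B gives 9>1]
(D,P): NE
(D,Q): not NE [P1→B gives 9>7; P2→P gives 9>8]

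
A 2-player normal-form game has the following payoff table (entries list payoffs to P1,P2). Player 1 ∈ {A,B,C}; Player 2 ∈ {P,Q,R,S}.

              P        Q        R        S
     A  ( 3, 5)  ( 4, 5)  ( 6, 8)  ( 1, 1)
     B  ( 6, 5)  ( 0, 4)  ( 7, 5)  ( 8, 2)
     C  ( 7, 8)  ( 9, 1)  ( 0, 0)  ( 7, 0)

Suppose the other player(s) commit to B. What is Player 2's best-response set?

u_2(P vs B) = 5
u_2(Q vs B) = 4
u_2(R vs B) = 5
u_2(S vs B) = 2
max payoff 5 at {P,R}

argmax u_2 = {P,R}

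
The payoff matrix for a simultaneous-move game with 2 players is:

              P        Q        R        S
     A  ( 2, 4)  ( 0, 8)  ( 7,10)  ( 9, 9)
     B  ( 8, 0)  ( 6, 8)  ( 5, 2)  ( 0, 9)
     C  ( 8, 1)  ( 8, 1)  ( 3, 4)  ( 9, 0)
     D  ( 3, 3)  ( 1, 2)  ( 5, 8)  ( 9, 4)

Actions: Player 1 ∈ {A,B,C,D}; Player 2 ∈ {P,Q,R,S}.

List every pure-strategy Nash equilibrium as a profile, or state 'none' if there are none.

(A,P): not NE [P1→C gives 8>2; P2→R gives 10>4]
(A,Q): not NE [P1→C gives 8>0; P2→R gives 10>8]
(A,R): NE
(A,S): not NE [P2→R gives 10>9]
(B,P): not NE [P2→S gives 9>0]
(B,Q): not NE [P1→C gives 8>6; P2→S gives 9>8]
(B,R): not NE [P1→A gives 7>5; P2→S gives 9>2]
(B,S): not NE [P1→D gives 9>0]
(C,P): not NE [P2→R gives 4>1]
(C,Q): not NE [P2→R gives 4>1]
(C,R): not NE [P1→A gives 7>3]
(C,S): not NE [P2→R gives 4>0]
(D,P): not NE [P1→C gives 8>3; P2→R gives 8>3]
(D,Q): not NE [P1→C gives 8>1; P2→R gives 8>2]
(D,R): not NE [P1→A gives 7>5]
(D,S): not NE [P2→R gives 8>4]

NE set: (A,R)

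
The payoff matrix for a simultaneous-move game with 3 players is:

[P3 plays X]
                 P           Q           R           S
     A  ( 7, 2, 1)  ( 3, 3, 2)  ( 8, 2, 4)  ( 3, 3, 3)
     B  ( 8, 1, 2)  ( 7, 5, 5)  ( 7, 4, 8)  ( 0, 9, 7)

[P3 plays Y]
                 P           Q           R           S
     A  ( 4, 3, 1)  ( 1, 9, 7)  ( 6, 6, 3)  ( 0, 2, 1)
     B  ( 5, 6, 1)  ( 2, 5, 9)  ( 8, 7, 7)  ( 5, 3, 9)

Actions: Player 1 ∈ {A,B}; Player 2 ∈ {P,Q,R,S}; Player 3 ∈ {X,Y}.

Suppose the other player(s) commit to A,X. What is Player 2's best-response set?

argmax u_2 = {Q,S}

u_2(P vs A,X) = 2
u_2(Q vs A,X) = 3
u_2(R vs A,X) = 2
u_2(S vs A,X) = 3
max payoff 3 at {Q,S}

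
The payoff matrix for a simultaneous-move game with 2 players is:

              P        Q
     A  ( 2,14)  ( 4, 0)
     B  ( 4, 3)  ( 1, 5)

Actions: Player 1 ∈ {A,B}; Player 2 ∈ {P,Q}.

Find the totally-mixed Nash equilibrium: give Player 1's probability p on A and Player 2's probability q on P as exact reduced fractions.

P1 indiff ⇒ q·2+(1-q)·4 = q·4+(1-q)·1 ⇒ q(-2) = (1-q)(-3) ⇒ q = 3/5
P2 indiff ⇒ p·14+(1-p)·3 = p·0+(1-p)·5 ⇒ p(14) = (1-p)(2) ⇒ p = 1/8

p=1/8, q=3/5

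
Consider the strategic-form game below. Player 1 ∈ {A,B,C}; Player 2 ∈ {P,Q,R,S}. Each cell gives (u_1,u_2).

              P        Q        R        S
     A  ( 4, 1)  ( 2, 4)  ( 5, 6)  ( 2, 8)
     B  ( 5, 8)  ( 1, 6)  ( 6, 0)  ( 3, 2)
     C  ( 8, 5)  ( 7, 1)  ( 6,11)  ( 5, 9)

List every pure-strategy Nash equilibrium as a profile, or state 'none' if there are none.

NE set: (C,R)

(A,P): not NE [P1→C gives 8>4; P2→S gives 8>1]
(A,Q): not NE [P1→C gives 7>2; P2→S gives 8>4]
(A,R): not NE [P1→C gives 6>5; P2→S gives 8>6]
(A,S): not NE [P1→C gives 5>2]
(B,P): not NE [P1→C gives 8>5]
(B,Q): not NE [P1→C gives 7>1; P2→P gives 8>6]
(B,R): not NE [P2→P gives 8>0]
(B,S): not NE [P1→C gives 5>3; P2→P gives 8>2]
(C,P): not NE [P2→R gives 11>5]
(C,Q): not NE [P2→R gives 11>1]
(C,R): NE
(C,S): not NE [P2→R gives 11>9]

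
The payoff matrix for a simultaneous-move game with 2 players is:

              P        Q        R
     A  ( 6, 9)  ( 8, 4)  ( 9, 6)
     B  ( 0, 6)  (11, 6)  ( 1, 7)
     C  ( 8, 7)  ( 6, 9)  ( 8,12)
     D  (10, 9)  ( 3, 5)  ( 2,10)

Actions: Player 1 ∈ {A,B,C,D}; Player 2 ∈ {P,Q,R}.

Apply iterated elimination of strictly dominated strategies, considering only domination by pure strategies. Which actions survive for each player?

P2 drop Q (R beats it: A:6>4 B:7>6 C:12>9 D:10>5)
P1 drop B (A beats it: P:6>0 R:9>1)
P1→{A,C,D} P2→{P,R}

IESDS → P1:{A,C,D} P2:{P,R}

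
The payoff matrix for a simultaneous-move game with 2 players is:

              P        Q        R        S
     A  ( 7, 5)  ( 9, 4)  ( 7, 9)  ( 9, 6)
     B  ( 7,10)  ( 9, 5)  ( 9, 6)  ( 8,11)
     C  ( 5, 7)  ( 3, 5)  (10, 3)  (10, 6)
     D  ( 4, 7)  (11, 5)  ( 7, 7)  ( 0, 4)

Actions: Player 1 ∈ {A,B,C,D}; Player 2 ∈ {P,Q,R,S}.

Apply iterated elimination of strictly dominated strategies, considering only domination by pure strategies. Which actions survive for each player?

Survivors P1:{A,B,C} P2:{P,R,S}

P2 drop Q (P beats it: A:5>4 B:10>5 C:7>5 D:7>5)
P1 drop D (B beats it: P:7>4 R:9>7 S:8>0)
P1→{A,B,C} P2→{P,R,S}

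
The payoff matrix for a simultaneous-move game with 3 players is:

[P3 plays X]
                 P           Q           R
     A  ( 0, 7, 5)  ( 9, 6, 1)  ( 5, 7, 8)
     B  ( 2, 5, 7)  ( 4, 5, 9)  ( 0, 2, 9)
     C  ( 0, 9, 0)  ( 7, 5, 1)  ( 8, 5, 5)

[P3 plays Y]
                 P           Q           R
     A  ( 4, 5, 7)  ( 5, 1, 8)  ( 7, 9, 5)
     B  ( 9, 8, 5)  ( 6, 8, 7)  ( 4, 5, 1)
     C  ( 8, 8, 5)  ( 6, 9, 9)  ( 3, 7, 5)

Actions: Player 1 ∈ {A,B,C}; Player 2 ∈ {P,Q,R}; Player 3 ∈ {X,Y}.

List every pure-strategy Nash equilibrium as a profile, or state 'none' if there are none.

PSNE = {(B,P,X), (C,Q,Y)}

(A,P,X): not NE [P1→B gives 2>0; P3→Y gives 7>5]
(A,P,Y): not NE [P1→B gives 9>4; P2→R gives 9>5]
(A,Q,X): not NE [P2→R gives 7>6; P3→Y gives 8>1]
(A,Q,Y): not NE [P1→C gives 6>5; P2→R gives 9>1]
(A,R,X): not NE [P1→C gives 8>5]
(A,R,Y): not NE [P3→X gives 8>5]
(B,P,X): NE
(B,P,Y): not NE [P3→X gives 7>5]
(B,Q,X): not NE [P1→A gives 9>4]
(B,Q,Y): not NE [P3→X gives 9>7]
(B,R,X): not NE [P1→C gives 8>0; P2→Q gives 5>2]
(B,R,Y): not NE [P1→A gives 7>4; P2→Q gives 8>5; P3→X gives 9>1]
(C,P,X): not NE [P1→B gives 2>0; P3→Y gives 5>0]
(C,P,Y): not NE [P1→B gives 9>8; P2→Q gives 9>8]
(C,Q,X): not NE [P1→A gives 9>7; P2→P gives 9>5; P3→Y gives 9>1]
(C,Q,Y): NE
(C,R,X): not NE [P2→P gives 9>5]
(C,R,Y): not NE [P1→A gives 7>3; P2→Q gives 9>7]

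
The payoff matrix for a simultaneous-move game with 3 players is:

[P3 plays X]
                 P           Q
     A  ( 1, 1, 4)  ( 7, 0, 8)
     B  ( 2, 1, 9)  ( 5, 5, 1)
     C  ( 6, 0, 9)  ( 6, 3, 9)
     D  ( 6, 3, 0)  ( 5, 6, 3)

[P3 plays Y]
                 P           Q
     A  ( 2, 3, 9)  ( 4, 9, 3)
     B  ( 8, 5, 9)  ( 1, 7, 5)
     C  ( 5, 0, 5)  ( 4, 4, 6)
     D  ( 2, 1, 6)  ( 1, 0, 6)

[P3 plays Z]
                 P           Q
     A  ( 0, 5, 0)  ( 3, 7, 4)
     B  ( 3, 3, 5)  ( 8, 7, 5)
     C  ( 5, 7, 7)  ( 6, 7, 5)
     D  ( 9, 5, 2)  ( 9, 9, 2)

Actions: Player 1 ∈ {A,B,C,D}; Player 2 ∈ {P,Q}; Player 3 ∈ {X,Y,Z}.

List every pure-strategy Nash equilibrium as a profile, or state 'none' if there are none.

(A,P,X): not NE [P1→D gives 6>1; P3→Y gives 9>4]
(A,P,Y): not NE [P1→B gives 8>2; P2→Q gives 9>3]
(A,P,Z): not NE [P1→D gives 9>0; P2→Q gives 7>5; P3→Y gives 9>0]
(A,Q,X): not NE [P2→P gives 1>0]
(A,Q,Y): not NE [P3→X gives 8>3]
(A,Q,Z): not NE [P1→D gives 9>3; P3→X gives 8>4]
(B,P,X): not NE [P1→D gives 6>2; P2→Q gives 5>1]
(B,P,Y): not NE [P2→Q gives 7>5]
(B,P,Z): not NE [P1→D gives 9>3; P2→Q gives 7>3; P3→Y gives 9>5]
(B,Q,X): not NE [P1→A gives 7>5; P3→Z gives 5>1]
(B,Q,Y): not NE [P1→C gives 4>1]
(B,Q,Z): not NE [P1→D gives 9>8]
(C,P,X): not NE [P2→Q gives 3>0]
(C,P,Y): not NE [P1→B gives 8>5; P2→Q gives 4>0; P3→X gives 9>5]
(C,P,Z): not NE [P1→D gives 9>5; P3→X gives 9>7]
(C,Q,X): not NE [P1→A gives 7>6]
(C,Q,Y): not NE [P3→X gives 9>6]
(C,Q,Z): not NE [P1→D gives 9>6; P3→X gives 9>5]
(D,P,X): not NE [P2→Q gives 6>3; P3→Y gives 6>0]
(D,P,Y): not NE [P1→B gives 8>2]
(D,P,Z): not NE [P2→Q gives 9>5; P3→Y gives 6>2]
(D,Q,X): not NE [P1→A gives 7>5; P3→Y gives 6>3]
(D,Q,Y): not NE [P1→C gives 4>1; P2→P gives 1>0]
(D,Q,Z): not NE [P3→Y gives 6>2]

Equilibria: none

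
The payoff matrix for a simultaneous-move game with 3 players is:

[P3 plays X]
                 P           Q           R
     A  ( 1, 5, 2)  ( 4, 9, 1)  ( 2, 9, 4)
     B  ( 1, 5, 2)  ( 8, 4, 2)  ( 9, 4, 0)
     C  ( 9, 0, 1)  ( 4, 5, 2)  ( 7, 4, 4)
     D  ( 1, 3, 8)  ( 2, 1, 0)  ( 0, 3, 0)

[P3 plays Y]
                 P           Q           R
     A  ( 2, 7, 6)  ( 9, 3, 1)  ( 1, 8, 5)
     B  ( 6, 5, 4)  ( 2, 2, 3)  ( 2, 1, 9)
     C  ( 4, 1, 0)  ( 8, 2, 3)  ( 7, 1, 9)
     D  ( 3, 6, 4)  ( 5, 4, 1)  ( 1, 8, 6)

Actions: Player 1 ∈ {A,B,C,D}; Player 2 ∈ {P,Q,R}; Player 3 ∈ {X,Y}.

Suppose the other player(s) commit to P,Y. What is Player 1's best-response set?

argmax u_1 = {B}

u_1(A vs P,Y) = 2
u_1(B vs P,Y) = 6
u_1(C vs P,Y) = 4
u_1(D vs P,Y) = 3
max payoff 6 at {B}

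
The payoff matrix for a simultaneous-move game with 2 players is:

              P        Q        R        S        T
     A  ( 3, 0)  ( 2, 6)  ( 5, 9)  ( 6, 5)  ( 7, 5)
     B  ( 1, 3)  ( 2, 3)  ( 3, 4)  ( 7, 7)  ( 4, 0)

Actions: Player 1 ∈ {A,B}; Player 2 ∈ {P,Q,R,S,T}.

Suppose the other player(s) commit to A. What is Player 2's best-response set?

u_2(P vs A) = 0
u_2(Q vs A) = 6
u_2(R vs A) = 9
u_2(S vs A) = 5
u_2(T vs A) = 5
max payoff 9 at {R}

P2 best: {R}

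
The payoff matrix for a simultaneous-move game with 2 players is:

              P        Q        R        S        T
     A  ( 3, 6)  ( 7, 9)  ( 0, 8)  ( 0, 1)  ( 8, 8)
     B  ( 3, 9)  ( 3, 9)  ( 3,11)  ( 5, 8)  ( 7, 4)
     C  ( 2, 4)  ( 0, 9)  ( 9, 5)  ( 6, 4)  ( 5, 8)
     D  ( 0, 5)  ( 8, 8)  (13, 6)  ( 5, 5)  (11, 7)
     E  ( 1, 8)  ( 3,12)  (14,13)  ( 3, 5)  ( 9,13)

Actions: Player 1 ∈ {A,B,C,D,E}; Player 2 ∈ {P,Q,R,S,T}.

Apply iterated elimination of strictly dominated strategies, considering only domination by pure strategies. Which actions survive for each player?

Survivors P1:{D,E} P2:{Q,R,T}

P2 drop P (R beats it: A:8>6 B:11>9 C:5>4 D:6>5 E:13>8)
P1 drop A (D beats it: Q:8>7 R:13>0 S:5>0 T:11>8)
P2 drop S (Q beats it: B:9>8 C:9>4 D:8>5 E:12>5)
P1 drop B (D beats it: Q:8>3 R:13>3 T:11>7)
P1 drop C (D beats it: Q:8>0 R:13>9 T:11>5)
P1→{D,E} P2→{Q,R,T}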